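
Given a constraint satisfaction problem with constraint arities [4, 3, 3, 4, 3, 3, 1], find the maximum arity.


The arities are: 4, 3, 3, 4, 3, 3, 1.
Scan for the maximum value.
Maximum arity = 4.

4


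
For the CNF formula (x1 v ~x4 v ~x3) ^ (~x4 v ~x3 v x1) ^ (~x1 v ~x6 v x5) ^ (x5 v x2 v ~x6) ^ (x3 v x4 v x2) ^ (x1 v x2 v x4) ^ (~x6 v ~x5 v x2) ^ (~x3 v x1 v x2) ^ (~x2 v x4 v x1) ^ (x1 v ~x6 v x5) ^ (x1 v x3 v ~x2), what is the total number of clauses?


Each group enclosed in parentheses joined by ^ is one clause.
Counting the conjuncts: 11 clauses.

11


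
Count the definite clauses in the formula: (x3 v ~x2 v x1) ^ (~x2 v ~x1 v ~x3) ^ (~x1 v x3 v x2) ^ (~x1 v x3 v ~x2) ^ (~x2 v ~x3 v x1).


A definite clause has exactly one positive literal.
Clause 1: 2 positive -> not definite
Clause 2: 0 positive -> not definite
Clause 3: 2 positive -> not definite
Clause 4: 1 positive -> definite
Clause 5: 1 positive -> definite
Definite clause count = 2.

2


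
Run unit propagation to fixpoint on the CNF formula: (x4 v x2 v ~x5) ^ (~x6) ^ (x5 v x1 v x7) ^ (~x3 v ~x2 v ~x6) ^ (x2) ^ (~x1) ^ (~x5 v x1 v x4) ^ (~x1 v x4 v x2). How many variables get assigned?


Unit propagation repeatedly assigns the literal in any unit clause, then simplifies.
Assignments in order: x6 = F, x2 = T, x1 = F.
No further unit clauses remain.
Total variables assigned = 3.

3


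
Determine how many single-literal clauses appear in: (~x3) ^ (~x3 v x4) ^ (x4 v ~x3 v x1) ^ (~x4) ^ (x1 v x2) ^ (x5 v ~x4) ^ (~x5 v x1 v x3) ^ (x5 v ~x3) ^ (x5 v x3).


A unit clause contains exactly one literal.
Unit clauses found: (~x3), (~x4).
Count = 2.

2


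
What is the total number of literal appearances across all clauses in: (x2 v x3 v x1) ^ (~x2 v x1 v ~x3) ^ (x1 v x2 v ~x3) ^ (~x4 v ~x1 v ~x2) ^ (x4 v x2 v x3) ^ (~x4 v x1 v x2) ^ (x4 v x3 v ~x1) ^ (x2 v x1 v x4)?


Clause lengths: 3, 3, 3, 3, 3, 3, 3, 3.
Sum = 3 + 3 + 3 + 3 + 3 + 3 + 3 + 3 = 24.

24


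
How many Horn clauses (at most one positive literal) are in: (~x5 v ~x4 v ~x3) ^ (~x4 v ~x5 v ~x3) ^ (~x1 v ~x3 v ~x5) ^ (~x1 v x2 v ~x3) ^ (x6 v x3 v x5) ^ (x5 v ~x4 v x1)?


A Horn clause has at most one positive literal.
Clause 1: 0 positive lit(s) -> Horn
Clause 2: 0 positive lit(s) -> Horn
Clause 3: 0 positive lit(s) -> Horn
Clause 4: 1 positive lit(s) -> Horn
Clause 5: 3 positive lit(s) -> not Horn
Clause 6: 2 positive lit(s) -> not Horn
Total Horn clauses = 4.

4


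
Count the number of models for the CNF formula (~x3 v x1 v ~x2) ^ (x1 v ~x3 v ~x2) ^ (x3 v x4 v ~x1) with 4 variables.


Enumerate all 16 truth assignments over 4 variables.
Test each against every clause.
Satisfying assignments found: 12.

12


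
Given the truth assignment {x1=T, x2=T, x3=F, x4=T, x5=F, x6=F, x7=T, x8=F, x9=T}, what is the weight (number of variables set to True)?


The weight is the number of variables assigned True.
True variables: x1, x2, x4, x7, x9.
Weight = 5.

5


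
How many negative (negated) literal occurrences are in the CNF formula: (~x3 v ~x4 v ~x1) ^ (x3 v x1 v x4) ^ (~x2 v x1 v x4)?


Scan each clause for negated literals.
Clause 1: 3 negative; Clause 2: 0 negative; Clause 3: 1 negative.
Total negative literal occurrences = 4.

4


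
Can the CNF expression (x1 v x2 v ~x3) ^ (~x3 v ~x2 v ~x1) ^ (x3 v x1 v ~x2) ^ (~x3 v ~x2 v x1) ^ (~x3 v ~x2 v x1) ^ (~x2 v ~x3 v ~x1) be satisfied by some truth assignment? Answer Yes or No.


Check all 8 possible truth assignments.
Number of satisfying assignments found: 4.
The formula is satisfiable.

Yes


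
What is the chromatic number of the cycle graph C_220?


A cycle on an even number of vertices is bipartite: alternate two colors around the cycle.
Since 220 is even, two colors suffice, and at least two are needed because the graph has edges.
Chromatic number = 2.

2


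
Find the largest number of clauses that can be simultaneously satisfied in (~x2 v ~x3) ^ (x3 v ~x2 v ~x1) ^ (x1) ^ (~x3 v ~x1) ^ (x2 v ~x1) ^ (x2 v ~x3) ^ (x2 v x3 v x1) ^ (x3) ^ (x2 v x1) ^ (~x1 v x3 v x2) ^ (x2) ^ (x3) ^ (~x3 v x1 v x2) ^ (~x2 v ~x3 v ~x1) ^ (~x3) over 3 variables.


Enumerate all 8 truth assignments.
For each, count how many of the 15 clauses are satisfied.
The formula is not fully satisfiable, so the maximum is below 15.
Maximum simultaneously satisfiable clauses = 12.

12


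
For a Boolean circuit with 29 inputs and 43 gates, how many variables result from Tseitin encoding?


The Tseitin transformation introduces one auxiliary variable per gate.
Total variables = inputs + gates = 29 + 43 = 72.

72


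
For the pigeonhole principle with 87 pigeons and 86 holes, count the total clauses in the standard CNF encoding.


The PHP encoding has two parts:
1) At-least-one-hole clauses: 87 (one per pigeon, each with 86 literals).
2) At-most-one-pigeon-per-hole clauses: 86 holes * C(87,2) = 86 * 3741 = 321726.
Total clauses = 87 + 321726 = 321813.

321813


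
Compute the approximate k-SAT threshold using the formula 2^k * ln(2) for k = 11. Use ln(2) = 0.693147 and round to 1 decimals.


Using the asymptotic formula: threshold ~ 2^k * ln(2).
2^11 = 2048.
2048 * 0.693147 = 1419.6.

1419.6


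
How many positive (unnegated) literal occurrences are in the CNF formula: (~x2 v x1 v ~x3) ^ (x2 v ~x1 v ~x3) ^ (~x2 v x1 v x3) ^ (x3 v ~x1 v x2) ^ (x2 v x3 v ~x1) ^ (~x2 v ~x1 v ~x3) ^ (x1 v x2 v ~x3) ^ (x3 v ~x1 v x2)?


Scan each clause for unnegated literals.
Clause 1: 1 positive; Clause 2: 1 positive; Clause 3: 2 positive; Clause 4: 2 positive; Clause 5: 2 positive; Clause 6: 0 positive; Clause 7: 2 positive; Clause 8: 2 positive.
Total positive literal occurrences = 12.

12


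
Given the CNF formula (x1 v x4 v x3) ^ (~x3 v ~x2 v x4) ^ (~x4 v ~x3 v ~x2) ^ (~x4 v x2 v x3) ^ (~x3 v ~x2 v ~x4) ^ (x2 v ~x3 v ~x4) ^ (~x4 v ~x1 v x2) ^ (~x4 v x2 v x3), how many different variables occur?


Identify each distinct variable in the formula.
Variables found: x1, x2, x3, x4.
Total distinct variables = 4.

4


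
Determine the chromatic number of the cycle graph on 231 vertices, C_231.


An odd cycle cannot be 2-colored: alternating two colors around the cycle returns to the start with a conflict.
Since 231 is odd, three colors are required (and three suffice).
Chromatic number = 3.

3


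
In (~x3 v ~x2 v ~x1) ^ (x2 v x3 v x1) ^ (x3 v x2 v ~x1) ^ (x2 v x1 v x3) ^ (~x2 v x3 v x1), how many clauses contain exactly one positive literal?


A definite clause has exactly one positive literal.
Clause 1: 0 positive -> not definite
Clause 2: 3 positive -> not definite
Clause 3: 2 positive -> not definite
Clause 4: 3 positive -> not definite
Clause 5: 2 positive -> not definite
Definite clause count = 0.

0


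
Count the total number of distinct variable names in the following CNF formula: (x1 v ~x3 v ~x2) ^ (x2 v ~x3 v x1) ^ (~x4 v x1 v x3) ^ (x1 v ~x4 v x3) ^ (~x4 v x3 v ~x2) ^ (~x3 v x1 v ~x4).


Identify each distinct variable in the formula.
Variables found: x1, x2, x3, x4.
Total distinct variables = 4.

4


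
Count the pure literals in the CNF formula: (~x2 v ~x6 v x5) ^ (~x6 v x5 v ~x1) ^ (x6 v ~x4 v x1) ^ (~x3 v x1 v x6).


A pure literal appears in only one polarity across all clauses.
Pure literals: x2 (negative only), x3 (negative only), x4 (negative only), x5 (positive only).
Count = 4.

4


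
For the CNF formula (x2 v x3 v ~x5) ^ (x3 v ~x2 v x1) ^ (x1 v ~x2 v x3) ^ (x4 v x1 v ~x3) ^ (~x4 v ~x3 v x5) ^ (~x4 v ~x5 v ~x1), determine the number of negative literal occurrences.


Scan each clause for negated literals.
Clause 1: 1 negative; Clause 2: 1 negative; Clause 3: 1 negative; Clause 4: 1 negative; Clause 5: 2 negative; Clause 6: 3 negative.
Total negative literal occurrences = 9.

9


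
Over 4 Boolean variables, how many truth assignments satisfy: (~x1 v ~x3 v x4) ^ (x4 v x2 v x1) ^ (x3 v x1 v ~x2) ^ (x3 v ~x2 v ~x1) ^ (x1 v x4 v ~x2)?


Enumerate all 16 truth assignments over 4 variables.
Test each against every clause.
Satisfying assignments found: 7.

7


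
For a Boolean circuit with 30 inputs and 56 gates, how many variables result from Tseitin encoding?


The Tseitin transformation introduces one auxiliary variable per gate.
Total variables = inputs + gates = 30 + 56 = 86.

86


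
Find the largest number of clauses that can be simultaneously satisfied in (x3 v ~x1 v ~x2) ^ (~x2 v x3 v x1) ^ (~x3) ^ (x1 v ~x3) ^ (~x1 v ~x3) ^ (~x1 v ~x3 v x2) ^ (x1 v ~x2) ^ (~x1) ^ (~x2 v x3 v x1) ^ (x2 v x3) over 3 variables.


Enumerate all 8 truth assignments.
For each, count how many of the 10 clauses are satisfied.
The formula is not fully satisfiable, so the maximum is below 10.
Maximum simultaneously satisfiable clauses = 9.

9


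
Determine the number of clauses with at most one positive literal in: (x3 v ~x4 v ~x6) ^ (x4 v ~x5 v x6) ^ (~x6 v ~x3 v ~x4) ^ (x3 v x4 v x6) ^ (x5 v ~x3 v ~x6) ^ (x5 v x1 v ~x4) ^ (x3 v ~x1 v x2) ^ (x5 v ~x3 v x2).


A Horn clause has at most one positive literal.
Clause 1: 1 positive lit(s) -> Horn
Clause 2: 2 positive lit(s) -> not Horn
Clause 3: 0 positive lit(s) -> Horn
Clause 4: 3 positive lit(s) -> not Horn
Clause 5: 1 positive lit(s) -> Horn
Clause 6: 2 positive lit(s) -> not Horn
Clause 7: 2 positive lit(s) -> not Horn
Clause 8: 2 positive lit(s) -> not Horn
Total Horn clauses = 3.

3


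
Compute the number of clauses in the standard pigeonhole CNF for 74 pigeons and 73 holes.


The PHP encoding has two parts:
1) At-least-one-hole clauses: 74 (one per pigeon, each with 73 literals).
2) At-most-one-pigeon-per-hole clauses: 73 holes * C(74,2) = 73 * 2701 = 197173.
Total clauses = 74 + 197173 = 197247.

197247


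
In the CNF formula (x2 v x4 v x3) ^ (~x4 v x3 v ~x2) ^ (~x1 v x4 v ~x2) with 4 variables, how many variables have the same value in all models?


Find all satisfying assignments: 10 model(s).
Check which variables have the same value in every model.
No variable is fixed across all models.
Backbone size = 0.

0


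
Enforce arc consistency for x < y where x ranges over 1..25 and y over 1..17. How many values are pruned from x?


For the constraint x < y, x needs a supporting value in y's domain.
x can be at most 16 (one less than y's maximum).
Valid x values from domain: 16 out of 25.
Pruned = 25 - 16 = 9.

9


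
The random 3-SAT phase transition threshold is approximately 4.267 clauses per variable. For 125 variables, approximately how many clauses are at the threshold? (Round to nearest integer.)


The 3-SAT phase transition occurs at approximately 4.267 clauses per variable.
m = 4.267 * 125 = 533.375.
Rounded to nearest integer: 533.

533


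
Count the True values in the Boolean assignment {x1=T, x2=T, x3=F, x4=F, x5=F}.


The weight is the number of variables assigned True.
True variables: x1, x2.
Weight = 2.

2


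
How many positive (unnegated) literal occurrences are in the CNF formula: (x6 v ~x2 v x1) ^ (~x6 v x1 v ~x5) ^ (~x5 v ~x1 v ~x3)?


Scan each clause for unnegated literals.
Clause 1: 2 positive; Clause 2: 1 positive; Clause 3: 0 positive.
Total positive literal occurrences = 3.

3


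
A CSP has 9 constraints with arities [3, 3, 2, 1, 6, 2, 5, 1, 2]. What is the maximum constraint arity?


The arities are: 3, 3, 2, 1, 6, 2, 5, 1, 2.
Scan for the maximum value.
Maximum arity = 6.

6


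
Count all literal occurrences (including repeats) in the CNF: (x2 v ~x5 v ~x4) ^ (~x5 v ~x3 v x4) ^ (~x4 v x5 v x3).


Clause lengths: 3, 3, 3.
Sum = 3 + 3 + 3 = 9.

9


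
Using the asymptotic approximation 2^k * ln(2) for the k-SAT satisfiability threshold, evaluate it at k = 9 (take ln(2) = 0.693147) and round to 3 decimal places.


Using the asymptotic formula: threshold ~ 2^k * ln(2).
2^9 = 512.
512 * 0.693147 = 354.891.

354.891


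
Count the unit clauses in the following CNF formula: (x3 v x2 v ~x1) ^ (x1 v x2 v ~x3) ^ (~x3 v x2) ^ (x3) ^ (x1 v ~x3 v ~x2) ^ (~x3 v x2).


A unit clause contains exactly one literal.
Unit clauses found: (x3).
Count = 1.

1


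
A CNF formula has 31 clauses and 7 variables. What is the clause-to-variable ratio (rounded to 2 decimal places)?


Clause-to-variable ratio = clauses / variables.
31 / 7 = 4.43.

4.43


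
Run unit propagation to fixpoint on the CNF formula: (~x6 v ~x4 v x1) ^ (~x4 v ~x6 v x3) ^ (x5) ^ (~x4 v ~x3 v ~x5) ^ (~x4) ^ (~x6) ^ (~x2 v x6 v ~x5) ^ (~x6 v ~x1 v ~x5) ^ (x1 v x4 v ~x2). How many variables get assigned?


Unit propagation repeatedly assigns the literal in any unit clause, then simplifies.
Assignments in order: x5 = T, x4 = F, x6 = F, x2 = F.
No further unit clauses remain.
Total variables assigned = 4.

4


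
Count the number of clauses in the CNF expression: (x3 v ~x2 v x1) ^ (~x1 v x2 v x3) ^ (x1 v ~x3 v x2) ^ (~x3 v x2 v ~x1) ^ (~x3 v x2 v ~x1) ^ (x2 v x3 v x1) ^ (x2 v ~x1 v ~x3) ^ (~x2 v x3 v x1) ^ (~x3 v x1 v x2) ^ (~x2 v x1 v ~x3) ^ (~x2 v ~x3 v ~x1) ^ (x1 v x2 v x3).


Each group enclosed in parentheses joined by ^ is one clause.
Counting the conjuncts: 12 clauses.

12


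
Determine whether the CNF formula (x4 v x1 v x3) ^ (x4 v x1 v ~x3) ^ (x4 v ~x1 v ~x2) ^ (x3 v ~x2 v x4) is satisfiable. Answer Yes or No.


Check all 16 possible truth assignments.
Number of satisfying assignments found: 10.
The formula is satisfiable.

Yes


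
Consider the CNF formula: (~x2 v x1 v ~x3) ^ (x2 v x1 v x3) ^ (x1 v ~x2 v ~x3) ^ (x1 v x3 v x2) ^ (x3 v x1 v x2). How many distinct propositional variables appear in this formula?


Identify each distinct variable in the formula.
Variables found: x1, x2, x3.
Total distinct variables = 3.

3


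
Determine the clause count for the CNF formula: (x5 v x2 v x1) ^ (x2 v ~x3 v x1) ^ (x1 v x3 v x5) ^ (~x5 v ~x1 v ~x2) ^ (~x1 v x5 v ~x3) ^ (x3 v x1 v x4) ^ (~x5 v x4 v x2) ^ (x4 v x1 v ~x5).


Each group enclosed in parentheses joined by ^ is one clause.
Counting the conjuncts: 8 clauses.

8


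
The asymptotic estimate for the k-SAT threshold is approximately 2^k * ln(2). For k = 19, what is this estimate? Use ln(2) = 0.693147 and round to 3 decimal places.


Using the asymptotic formula: threshold ~ 2^k * ln(2).
2^19 = 524288.
524288 * 0.693147 = 363408.654.

363408.654


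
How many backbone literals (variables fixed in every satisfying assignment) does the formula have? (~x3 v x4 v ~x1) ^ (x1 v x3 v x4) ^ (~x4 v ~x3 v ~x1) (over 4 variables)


Find all satisfying assignments: 10 model(s).
Check which variables have the same value in every model.
No variable is fixed across all models.
Backbone size = 0.

0


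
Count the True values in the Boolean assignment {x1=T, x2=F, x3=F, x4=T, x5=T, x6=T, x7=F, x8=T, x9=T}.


The weight is the number of variables assigned True.
True variables: x1, x4, x5, x6, x8, x9.
Weight = 6.

6


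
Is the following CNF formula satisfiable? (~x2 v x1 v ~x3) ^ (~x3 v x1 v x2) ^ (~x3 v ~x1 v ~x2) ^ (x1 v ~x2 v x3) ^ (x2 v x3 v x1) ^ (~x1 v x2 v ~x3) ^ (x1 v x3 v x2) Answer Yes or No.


Check all 8 possible truth assignments.
Number of satisfying assignments found: 2.
The formula is satisfiable.

Yes


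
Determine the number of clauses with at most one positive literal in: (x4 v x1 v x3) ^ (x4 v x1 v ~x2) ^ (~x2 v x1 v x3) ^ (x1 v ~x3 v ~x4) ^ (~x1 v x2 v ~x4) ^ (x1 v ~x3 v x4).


A Horn clause has at most one positive literal.
Clause 1: 3 positive lit(s) -> not Horn
Clause 2: 2 positive lit(s) -> not Horn
Clause 3: 2 positive lit(s) -> not Horn
Clause 4: 1 positive lit(s) -> Horn
Clause 5: 1 positive lit(s) -> Horn
Clause 6: 2 positive lit(s) -> not Horn
Total Horn clauses = 2.

2


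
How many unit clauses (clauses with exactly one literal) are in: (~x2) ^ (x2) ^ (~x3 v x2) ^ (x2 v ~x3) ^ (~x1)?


A unit clause contains exactly one literal.
Unit clauses found: (~x2), (x2), (~x1).
Count = 3.

3


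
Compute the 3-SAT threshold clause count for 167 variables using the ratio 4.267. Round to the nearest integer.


The 3-SAT phase transition occurs at approximately 4.267 clauses per variable.
m = 4.267 * 167 = 712.589.
Rounded to nearest integer: 713.

713


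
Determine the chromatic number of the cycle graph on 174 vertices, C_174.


A cycle on an even number of vertices is bipartite: alternate two colors around the cycle.
Since 174 is even, two colors suffice, and at least two are needed because the graph has edges.
Chromatic number = 2.

2


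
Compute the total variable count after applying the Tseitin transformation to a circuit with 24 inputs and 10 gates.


The Tseitin transformation introduces one auxiliary variable per gate.
Total variables = inputs + gates = 24 + 10 = 34.

34


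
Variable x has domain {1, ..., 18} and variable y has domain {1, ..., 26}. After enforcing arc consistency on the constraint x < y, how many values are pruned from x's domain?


For the constraint x < y, x needs a supporting value in y's domain.
x can be at most 25 (one less than y's maximum).
Valid x values from domain: 18 out of 18.
Pruned = 18 - 18 = 0.

0


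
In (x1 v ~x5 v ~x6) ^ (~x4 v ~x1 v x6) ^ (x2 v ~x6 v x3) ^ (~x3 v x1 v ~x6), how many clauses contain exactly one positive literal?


A definite clause has exactly one positive literal.
Clause 1: 1 positive -> definite
Clause 2: 1 positive -> definite
Clause 3: 2 positive -> not definite
Clause 4: 1 positive -> definite
Definite clause count = 3.

3


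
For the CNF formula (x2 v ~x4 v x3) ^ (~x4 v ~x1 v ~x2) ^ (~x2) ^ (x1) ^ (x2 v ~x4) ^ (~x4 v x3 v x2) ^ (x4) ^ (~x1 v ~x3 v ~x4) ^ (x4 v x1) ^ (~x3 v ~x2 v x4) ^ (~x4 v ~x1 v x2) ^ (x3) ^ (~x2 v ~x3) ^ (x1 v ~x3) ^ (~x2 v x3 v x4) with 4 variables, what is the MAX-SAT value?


Enumerate all 16 truth assignments.
For each, count how many of the 15 clauses are satisfied.
The formula is not fully satisfiable, so the maximum is below 15.
Maximum simultaneously satisfiable clauses = 14.

14


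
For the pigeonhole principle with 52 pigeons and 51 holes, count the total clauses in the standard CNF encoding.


The PHP encoding has two parts:
1) At-least-one-hole clauses: 52 (one per pigeon, each with 51 literals).
2) At-most-one-pigeon-per-hole clauses: 51 holes * C(52,2) = 51 * 1326 = 67626.
Total clauses = 52 + 67626 = 67678.

67678


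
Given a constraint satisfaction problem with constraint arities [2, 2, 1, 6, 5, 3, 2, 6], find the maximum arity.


The arities are: 2, 2, 1, 6, 5, 3, 2, 6.
Scan for the maximum value.
Maximum arity = 6.

6


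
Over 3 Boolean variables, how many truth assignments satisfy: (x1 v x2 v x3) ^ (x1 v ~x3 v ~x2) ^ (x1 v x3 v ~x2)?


Enumerate all 8 truth assignments over 3 variables.
Test each against every clause.
Satisfying assignments found: 5.

5


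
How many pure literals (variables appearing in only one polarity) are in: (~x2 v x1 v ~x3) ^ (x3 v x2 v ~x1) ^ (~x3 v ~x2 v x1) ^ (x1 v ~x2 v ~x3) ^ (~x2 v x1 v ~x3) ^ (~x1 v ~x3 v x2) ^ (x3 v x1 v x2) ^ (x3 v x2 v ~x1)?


A pure literal appears in only one polarity across all clauses.
No pure literals found.
Count = 0.

0


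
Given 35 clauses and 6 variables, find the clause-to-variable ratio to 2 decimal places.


Clause-to-variable ratio = clauses / variables.
35 / 6 = 5.83.

5.83


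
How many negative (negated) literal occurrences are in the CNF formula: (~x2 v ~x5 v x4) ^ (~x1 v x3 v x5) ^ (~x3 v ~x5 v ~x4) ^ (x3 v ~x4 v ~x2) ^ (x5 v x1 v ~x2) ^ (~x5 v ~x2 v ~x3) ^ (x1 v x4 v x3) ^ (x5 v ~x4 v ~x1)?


Scan each clause for negated literals.
Clause 1: 2 negative; Clause 2: 1 negative; Clause 3: 3 negative; Clause 4: 2 negative; Clause 5: 1 negative; Clause 6: 3 negative; Clause 7: 0 negative; Clause 8: 2 negative.
Total negative literal occurrences = 14.

14


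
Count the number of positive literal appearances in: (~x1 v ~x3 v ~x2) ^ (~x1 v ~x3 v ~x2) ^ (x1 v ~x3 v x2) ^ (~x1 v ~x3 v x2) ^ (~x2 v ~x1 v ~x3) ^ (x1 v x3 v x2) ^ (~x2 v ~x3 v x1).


Scan each clause for unnegated literals.
Clause 1: 0 positive; Clause 2: 0 positive; Clause 3: 2 positive; Clause 4: 1 positive; Clause 5: 0 positive; Clause 6: 3 positive; Clause 7: 1 positive.
Total positive literal occurrences = 7.

7


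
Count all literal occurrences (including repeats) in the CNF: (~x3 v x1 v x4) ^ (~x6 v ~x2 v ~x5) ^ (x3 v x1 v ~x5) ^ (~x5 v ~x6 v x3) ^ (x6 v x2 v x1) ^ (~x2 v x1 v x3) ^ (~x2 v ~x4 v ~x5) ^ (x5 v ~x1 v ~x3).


Clause lengths: 3, 3, 3, 3, 3, 3, 3, 3.
Sum = 3 + 3 + 3 + 3 + 3 + 3 + 3 + 3 = 24.

24


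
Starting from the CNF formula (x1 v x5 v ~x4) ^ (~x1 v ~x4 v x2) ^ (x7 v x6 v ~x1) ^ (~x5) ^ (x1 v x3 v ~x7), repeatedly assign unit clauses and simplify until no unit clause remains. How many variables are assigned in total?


Unit propagation repeatedly assigns the literal in any unit clause, then simplifies.
Assignments in order: x5 = F.
No further unit clauses remain.
Total variables assigned = 1.

1


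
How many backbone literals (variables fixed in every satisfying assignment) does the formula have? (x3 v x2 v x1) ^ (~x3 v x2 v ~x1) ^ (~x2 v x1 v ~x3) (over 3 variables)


Find all satisfying assignments: 5 model(s).
Check which variables have the same value in every model.
No variable is fixed across all models.
Backbone size = 0.

0


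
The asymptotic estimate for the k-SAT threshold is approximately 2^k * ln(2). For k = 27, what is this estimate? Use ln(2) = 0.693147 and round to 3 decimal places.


Using the asymptotic formula: threshold ~ 2^k * ln(2).
2^27 = 134217728.
134217728 * 0.693147 = 93032615.51.

93032615.51


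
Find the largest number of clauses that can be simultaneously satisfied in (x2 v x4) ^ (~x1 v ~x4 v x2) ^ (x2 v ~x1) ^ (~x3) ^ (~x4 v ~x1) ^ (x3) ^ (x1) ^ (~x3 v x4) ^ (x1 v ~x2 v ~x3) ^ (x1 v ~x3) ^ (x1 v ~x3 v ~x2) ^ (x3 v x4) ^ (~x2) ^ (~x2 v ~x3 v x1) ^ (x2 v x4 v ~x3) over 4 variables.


Enumerate all 16 truth assignments.
For each, count how many of the 15 clauses are satisfied.
The formula is not fully satisfiable, so the maximum is below 15.
Maximum simultaneously satisfiable clauses = 13.

13


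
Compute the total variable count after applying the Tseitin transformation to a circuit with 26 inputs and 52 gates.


The Tseitin transformation introduces one auxiliary variable per gate.
Total variables = inputs + gates = 26 + 52 = 78.

78


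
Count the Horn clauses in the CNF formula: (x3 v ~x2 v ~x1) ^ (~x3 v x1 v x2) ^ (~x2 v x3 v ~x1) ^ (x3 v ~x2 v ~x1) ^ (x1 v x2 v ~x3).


A Horn clause has at most one positive literal.
Clause 1: 1 positive lit(s) -> Horn
Clause 2: 2 positive lit(s) -> not Horn
Clause 3: 1 positive lit(s) -> Horn
Clause 4: 1 positive lit(s) -> Horn
Clause 5: 2 positive lit(s) -> not Horn
Total Horn clauses = 3.

3


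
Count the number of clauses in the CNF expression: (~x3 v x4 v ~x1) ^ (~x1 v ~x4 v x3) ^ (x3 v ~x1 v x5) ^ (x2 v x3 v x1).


Each group enclosed in parentheses joined by ^ is one clause.
Counting the conjuncts: 4 clauses.

4


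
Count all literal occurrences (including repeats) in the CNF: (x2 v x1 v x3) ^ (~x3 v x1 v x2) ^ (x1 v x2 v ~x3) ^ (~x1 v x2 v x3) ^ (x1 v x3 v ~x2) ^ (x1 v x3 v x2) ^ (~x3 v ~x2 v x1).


Clause lengths: 3, 3, 3, 3, 3, 3, 3.
Sum = 3 + 3 + 3 + 3 + 3 + 3 + 3 = 21.

21


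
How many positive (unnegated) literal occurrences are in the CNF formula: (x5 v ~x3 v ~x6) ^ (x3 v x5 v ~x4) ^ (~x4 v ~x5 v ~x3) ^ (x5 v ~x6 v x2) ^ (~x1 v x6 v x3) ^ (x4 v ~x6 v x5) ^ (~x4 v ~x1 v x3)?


Scan each clause for unnegated literals.
Clause 1: 1 positive; Clause 2: 2 positive; Clause 3: 0 positive; Clause 4: 2 positive; Clause 5: 2 positive; Clause 6: 2 positive; Clause 7: 1 positive.
Total positive literal occurrences = 10.

10


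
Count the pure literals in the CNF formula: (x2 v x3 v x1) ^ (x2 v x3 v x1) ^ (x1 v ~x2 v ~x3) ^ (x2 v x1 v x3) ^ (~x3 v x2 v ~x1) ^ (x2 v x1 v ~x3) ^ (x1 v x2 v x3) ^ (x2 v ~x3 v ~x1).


A pure literal appears in only one polarity across all clauses.
No pure literals found.
Count = 0.

0


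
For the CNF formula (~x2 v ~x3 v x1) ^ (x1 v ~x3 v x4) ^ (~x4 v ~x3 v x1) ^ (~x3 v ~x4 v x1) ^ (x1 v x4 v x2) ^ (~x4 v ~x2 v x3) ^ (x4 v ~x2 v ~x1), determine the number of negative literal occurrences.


Scan each clause for negated literals.
Clause 1: 2 negative; Clause 2: 1 negative; Clause 3: 2 negative; Clause 4: 2 negative; Clause 5: 0 negative; Clause 6: 2 negative; Clause 7: 2 negative.
Total negative literal occurrences = 11.

11


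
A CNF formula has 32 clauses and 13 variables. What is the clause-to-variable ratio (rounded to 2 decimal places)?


Clause-to-variable ratio = clauses / variables.
32 / 13 = 2.46.

2.46


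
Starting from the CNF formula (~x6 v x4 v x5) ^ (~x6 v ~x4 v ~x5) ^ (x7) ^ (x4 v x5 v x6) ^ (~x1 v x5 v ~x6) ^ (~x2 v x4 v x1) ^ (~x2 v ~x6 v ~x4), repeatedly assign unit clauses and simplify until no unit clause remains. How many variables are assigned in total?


Unit propagation repeatedly assigns the literal in any unit clause, then simplifies.
Assignments in order: x7 = T.
No further unit clauses remain.
Total variables assigned = 1.

1


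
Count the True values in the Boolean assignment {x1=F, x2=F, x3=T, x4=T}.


The weight is the number of variables assigned True.
True variables: x3, x4.
Weight = 2.

2


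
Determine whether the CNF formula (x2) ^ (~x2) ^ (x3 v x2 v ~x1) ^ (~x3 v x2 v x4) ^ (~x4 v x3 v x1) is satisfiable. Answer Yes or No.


Check all 16 possible truth assignments.
Number of satisfying assignments found: 0.
The formula is unsatisfiable.

No


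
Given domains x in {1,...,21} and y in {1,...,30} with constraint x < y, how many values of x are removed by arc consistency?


For the constraint x < y, x needs a supporting value in y's domain.
x can be at most 29 (one less than y's maximum).
Valid x values from domain: 21 out of 21.
Pruned = 21 - 21 = 0.

0


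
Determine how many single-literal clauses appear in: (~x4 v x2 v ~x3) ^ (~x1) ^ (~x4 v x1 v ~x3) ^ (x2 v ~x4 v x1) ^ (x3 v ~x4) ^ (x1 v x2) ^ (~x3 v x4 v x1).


A unit clause contains exactly one literal.
Unit clauses found: (~x1).
Count = 1.

1


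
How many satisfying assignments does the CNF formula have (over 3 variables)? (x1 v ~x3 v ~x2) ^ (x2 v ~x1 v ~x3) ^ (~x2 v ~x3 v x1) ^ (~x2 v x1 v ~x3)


Enumerate all 8 truth assignments over 3 variables.
Test each against every clause.
Satisfying assignments found: 6.

6


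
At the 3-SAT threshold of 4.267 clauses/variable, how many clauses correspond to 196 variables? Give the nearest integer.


The 3-SAT phase transition occurs at approximately 4.267 clauses per variable.
m = 4.267 * 196 = 836.332.
Rounded to nearest integer: 836.

836


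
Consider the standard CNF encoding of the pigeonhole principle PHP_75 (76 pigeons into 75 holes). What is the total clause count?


The PHP encoding has two parts:
1) At-least-one-hole clauses: 76 (one per pigeon, each with 75 literals).
2) At-most-one-pigeon-per-hole clauses: 75 holes * C(76,2) = 75 * 2850 = 213750.
Total clauses = 76 + 213750 = 213826.

213826


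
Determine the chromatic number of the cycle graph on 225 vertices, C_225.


An odd cycle cannot be 2-colored: alternating two colors around the cycle returns to the start with a conflict.
Since 225 is odd, three colors are required (and three suffice).
Chromatic number = 3.

3


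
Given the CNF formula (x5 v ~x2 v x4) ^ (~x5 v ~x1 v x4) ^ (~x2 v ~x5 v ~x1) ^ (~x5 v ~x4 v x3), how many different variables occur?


Identify each distinct variable in the formula.
Variables found: x1, x2, x3, x4, x5.
Total distinct variables = 5.

5


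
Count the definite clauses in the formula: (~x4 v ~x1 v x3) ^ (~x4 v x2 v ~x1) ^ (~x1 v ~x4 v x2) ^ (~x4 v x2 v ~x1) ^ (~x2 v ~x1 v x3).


A definite clause has exactly one positive literal.
Clause 1: 1 positive -> definite
Clause 2: 1 positive -> definite
Clause 3: 1 positive -> definite
Clause 4: 1 positive -> definite
Clause 5: 1 positive -> definite
Definite clause count = 5.

5


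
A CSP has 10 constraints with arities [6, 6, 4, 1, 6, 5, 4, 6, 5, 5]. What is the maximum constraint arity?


The arities are: 6, 6, 4, 1, 6, 5, 4, 6, 5, 5.
Scan for the maximum value.
Maximum arity = 6.

6


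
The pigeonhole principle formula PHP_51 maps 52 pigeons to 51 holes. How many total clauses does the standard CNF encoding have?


The PHP encoding has two parts:
1) At-least-one-hole clauses: 52 (one per pigeon, each with 51 literals).
2) At-most-one-pigeon-per-hole clauses: 51 holes * C(52,2) = 51 * 1326 = 67626.
Total clauses = 52 + 67626 = 67678.

67678


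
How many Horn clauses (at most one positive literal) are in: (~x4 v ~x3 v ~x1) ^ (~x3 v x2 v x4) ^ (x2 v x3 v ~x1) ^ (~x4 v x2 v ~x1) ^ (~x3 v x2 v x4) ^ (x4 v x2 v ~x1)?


A Horn clause has at most one positive literal.
Clause 1: 0 positive lit(s) -> Horn
Clause 2: 2 positive lit(s) -> not Horn
Clause 3: 2 positive lit(s) -> not Horn
Clause 4: 1 positive lit(s) -> Horn
Clause 5: 2 positive lit(s) -> not Horn
Clause 6: 2 positive lit(s) -> not Horn
Total Horn clauses = 2.

2


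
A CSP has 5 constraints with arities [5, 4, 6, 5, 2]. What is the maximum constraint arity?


The arities are: 5, 4, 6, 5, 2.
Scan for the maximum value.
Maximum arity = 6.

6


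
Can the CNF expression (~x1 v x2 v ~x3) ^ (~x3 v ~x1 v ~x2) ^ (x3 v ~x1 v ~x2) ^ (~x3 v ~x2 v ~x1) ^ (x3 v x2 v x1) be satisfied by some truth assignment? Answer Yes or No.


Check all 8 possible truth assignments.
Number of satisfying assignments found: 4.
The formula is satisfiable.

Yes


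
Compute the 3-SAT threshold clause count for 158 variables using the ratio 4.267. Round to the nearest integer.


The 3-SAT phase transition occurs at approximately 4.267 clauses per variable.
m = 4.267 * 158 = 674.186.
Rounded to nearest integer: 674.

674


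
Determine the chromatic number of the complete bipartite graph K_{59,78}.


K_{59,78} is bipartite by definition: the two parts are independent sets, with every edge crossing between them.
Color all vertices in one part with color 1 and all vertices in the other part with color 2.
Since the graph has at least one edge, one color does not suffice.
Chromatic number = 2.

2


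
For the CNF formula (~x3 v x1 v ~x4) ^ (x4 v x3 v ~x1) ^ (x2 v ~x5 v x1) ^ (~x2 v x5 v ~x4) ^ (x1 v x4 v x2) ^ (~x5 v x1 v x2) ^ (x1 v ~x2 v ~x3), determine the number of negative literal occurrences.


Scan each clause for negated literals.
Clause 1: 2 negative; Clause 2: 1 negative; Clause 3: 1 negative; Clause 4: 2 negative; Clause 5: 0 negative; Clause 6: 1 negative; Clause 7: 2 negative.
Total negative literal occurrences = 9.

9


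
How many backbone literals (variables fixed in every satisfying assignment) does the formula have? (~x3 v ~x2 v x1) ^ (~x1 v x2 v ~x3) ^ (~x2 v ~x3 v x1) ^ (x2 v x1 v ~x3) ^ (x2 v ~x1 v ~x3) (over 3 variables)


Find all satisfying assignments: 5 model(s).
Check which variables have the same value in every model.
No variable is fixed across all models.
Backbone size = 0.

0


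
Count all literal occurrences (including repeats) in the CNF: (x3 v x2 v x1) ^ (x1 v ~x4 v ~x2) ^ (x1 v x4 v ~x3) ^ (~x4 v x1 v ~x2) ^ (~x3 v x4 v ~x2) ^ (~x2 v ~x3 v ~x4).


Clause lengths: 3, 3, 3, 3, 3, 3.
Sum = 3 + 3 + 3 + 3 + 3 + 3 = 18.

18


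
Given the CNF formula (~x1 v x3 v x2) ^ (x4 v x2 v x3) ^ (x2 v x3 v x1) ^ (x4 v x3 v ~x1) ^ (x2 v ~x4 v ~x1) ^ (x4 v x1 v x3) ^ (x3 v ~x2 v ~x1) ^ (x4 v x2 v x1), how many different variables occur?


Identify each distinct variable in the formula.
Variables found: x1, x2, x3, x4.
Total distinct variables = 4.

4


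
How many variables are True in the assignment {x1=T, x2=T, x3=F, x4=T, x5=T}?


The weight is the number of variables assigned True.
True variables: x1, x2, x4, x5.
Weight = 4.

4


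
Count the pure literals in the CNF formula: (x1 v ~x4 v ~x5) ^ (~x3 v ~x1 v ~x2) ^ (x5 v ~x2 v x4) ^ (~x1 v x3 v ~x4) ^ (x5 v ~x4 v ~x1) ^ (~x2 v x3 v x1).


A pure literal appears in only one polarity across all clauses.
Pure literals: x2 (negative only).
Count = 1.

1


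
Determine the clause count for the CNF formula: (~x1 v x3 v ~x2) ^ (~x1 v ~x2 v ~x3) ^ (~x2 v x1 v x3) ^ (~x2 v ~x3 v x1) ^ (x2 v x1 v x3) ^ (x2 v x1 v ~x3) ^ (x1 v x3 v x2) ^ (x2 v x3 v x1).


Each group enclosed in parentheses joined by ^ is one clause.
Counting the conjuncts: 8 clauses.

8


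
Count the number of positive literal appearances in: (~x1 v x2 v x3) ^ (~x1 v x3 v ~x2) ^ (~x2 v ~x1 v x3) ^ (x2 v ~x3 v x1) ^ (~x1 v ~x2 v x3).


Scan each clause for unnegated literals.
Clause 1: 2 positive; Clause 2: 1 positive; Clause 3: 1 positive; Clause 4: 2 positive; Clause 5: 1 positive.
Total positive literal occurrences = 7.

7


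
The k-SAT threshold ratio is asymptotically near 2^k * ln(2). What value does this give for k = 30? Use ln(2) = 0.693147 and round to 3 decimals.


Using the asymptotic formula: threshold ~ 2^k * ln(2).
2^30 = 1073741824.
1073741824 * 0.693147 = 744260924.08.

744260924.08


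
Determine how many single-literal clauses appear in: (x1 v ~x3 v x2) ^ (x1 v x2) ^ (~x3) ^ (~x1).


A unit clause contains exactly one literal.
Unit clauses found: (~x3), (~x1).
Count = 2.

2


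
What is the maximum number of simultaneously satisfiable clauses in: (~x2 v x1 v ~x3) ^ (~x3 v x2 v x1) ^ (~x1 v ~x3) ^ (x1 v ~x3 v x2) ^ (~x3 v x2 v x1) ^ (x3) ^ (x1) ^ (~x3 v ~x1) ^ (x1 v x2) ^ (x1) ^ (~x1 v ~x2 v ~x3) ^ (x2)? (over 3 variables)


Enumerate all 8 truth assignments.
For each, count how many of the 12 clauses are satisfied.
The formula is not fully satisfiable, so the maximum is below 12.
Maximum simultaneously satisfiable clauses = 11.

11


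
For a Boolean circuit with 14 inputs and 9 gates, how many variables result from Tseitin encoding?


The Tseitin transformation introduces one auxiliary variable per gate.
Total variables = inputs + gates = 14 + 9 = 23.

23


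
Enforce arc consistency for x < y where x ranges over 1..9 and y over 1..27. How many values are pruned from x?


For the constraint x < y, x needs a supporting value in y's domain.
x can be at most 26 (one less than y's maximum).
Valid x values from domain: 9 out of 9.
Pruned = 9 - 9 = 0.

0


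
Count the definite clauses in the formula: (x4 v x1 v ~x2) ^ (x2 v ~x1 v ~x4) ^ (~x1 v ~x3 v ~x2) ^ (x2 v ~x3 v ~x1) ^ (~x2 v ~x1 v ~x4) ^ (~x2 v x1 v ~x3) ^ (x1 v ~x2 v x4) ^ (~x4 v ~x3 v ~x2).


A definite clause has exactly one positive literal.
Clause 1: 2 positive -> not definite
Clause 2: 1 positive -> definite
Clause 3: 0 positive -> not definite
Clause 4: 1 positive -> definite
Clause 5: 0 positive -> not definite
Clause 6: 1 positive -> definite
Clause 7: 2 positive -> not definite
Clause 8: 0 positive -> not definite
Definite clause count = 3.

3


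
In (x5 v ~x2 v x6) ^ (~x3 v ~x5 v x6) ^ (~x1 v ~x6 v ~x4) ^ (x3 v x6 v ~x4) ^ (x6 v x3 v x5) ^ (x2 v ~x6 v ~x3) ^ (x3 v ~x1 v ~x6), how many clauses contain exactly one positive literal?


A definite clause has exactly one positive literal.
Clause 1: 2 positive -> not definite
Clause 2: 1 positive -> definite
Clause 3: 0 positive -> not definite
Clause 4: 2 positive -> not definite
Clause 5: 3 positive -> not definite
Clause 6: 1 positive -> definite
Clause 7: 1 positive -> definite
Definite clause count = 3.

3


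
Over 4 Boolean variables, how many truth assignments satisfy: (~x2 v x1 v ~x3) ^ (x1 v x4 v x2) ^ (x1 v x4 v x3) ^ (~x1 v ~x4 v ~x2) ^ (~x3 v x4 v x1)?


Enumerate all 16 truth assignments over 4 variables.
Test each against every clause.
Satisfying assignments found: 9.

9


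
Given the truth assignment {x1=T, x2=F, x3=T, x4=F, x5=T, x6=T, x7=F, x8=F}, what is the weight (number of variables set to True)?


The weight is the number of variables assigned True.
True variables: x1, x3, x5, x6.
Weight = 4.

4


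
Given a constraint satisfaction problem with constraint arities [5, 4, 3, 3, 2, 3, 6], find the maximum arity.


The arities are: 5, 4, 3, 3, 2, 3, 6.
Scan for the maximum value.
Maximum arity = 6.

6


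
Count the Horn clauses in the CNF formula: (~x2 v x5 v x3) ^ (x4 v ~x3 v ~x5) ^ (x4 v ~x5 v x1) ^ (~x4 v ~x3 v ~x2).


A Horn clause has at most one positive literal.
Clause 1: 2 positive lit(s) -> not Horn
Clause 2: 1 positive lit(s) -> Horn
Clause 3: 2 positive lit(s) -> not Horn
Clause 4: 0 positive lit(s) -> Horn
Total Horn clauses = 2.

2


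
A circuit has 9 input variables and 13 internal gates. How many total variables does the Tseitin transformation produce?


The Tseitin transformation introduces one auxiliary variable per gate.
Total variables = inputs + gates = 9 + 13 = 22.

22


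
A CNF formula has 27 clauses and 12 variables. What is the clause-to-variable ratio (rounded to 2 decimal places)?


Clause-to-variable ratio = clauses / variables.
27 / 12 = 2.25.

2.25


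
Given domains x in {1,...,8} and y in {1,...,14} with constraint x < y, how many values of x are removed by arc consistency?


For the constraint x < y, x needs a supporting value in y's domain.
x can be at most 13 (one less than y's maximum).
Valid x values from domain: 8 out of 8.
Pruned = 8 - 8 = 0.

0


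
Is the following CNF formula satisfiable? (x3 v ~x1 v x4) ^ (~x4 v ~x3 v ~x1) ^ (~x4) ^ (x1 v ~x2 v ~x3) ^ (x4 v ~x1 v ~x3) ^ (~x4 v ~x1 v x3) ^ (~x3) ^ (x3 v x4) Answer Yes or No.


Check all 16 possible truth assignments.
Number of satisfying assignments found: 0.
The formula is unsatisfiable.

No


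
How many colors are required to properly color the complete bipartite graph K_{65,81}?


K_{65,81} is bipartite by definition: the two parts are independent sets, with every edge crossing between them.
Color all vertices in one part with color 1 and all vertices in the other part with color 2.
Since the graph has at least one edge, one color does not suffice.
Chromatic number = 2.

2


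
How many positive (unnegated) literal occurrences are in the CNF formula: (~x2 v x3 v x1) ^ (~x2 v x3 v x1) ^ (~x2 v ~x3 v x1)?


Scan each clause for unnegated literals.
Clause 1: 2 positive; Clause 2: 2 positive; Clause 3: 1 positive.
Total positive literal occurrences = 5.

5


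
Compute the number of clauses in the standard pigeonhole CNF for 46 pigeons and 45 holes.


The PHP encoding has two parts:
1) At-least-one-hole clauses: 46 (one per pigeon, each with 45 literals).
2) At-most-one-pigeon-per-hole clauses: 45 holes * C(46,2) = 45 * 1035 = 46575.
Total clauses = 46 + 46575 = 46621.

46621


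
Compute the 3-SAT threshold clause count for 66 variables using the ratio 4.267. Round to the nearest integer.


The 3-SAT phase transition occurs at approximately 4.267 clauses per variable.
m = 4.267 * 66 = 281.622.
Rounded to nearest integer: 282.

282


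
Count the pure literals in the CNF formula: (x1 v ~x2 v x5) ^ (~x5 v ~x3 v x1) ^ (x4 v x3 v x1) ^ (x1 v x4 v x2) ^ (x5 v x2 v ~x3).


A pure literal appears in only one polarity across all clauses.
Pure literals: x1 (positive only), x4 (positive only).
Count = 2.

2


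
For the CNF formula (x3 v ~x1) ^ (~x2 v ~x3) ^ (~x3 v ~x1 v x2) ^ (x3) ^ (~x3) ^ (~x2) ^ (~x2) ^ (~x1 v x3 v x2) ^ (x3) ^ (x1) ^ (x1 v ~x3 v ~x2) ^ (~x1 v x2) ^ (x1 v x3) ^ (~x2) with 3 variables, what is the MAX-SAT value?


Enumerate all 8 truth assignments.
For each, count how many of the 14 clauses are satisfied.
The formula is not fully satisfiable, so the maximum is below 14.
Maximum simultaneously satisfiable clauses = 12.

12


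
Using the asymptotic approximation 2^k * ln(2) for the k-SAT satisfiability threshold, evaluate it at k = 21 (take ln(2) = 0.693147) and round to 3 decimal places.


Using the asymptotic formula: threshold ~ 2^k * ln(2).
2^21 = 2097152.
2097152 * 0.693147 = 1453634.617.

1453634.617


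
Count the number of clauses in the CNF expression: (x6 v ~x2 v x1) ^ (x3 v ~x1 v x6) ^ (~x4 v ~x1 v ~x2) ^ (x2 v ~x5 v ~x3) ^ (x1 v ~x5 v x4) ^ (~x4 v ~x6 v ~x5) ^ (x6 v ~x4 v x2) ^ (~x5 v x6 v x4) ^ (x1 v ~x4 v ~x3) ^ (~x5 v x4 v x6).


Each group enclosed in parentheses joined by ^ is one clause.
Counting the conjuncts: 10 clauses.

10
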